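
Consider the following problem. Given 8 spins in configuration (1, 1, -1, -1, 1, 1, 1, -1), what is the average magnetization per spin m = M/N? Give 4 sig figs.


Step 1: Count up spins (+1): 5, down spins (-1): 3
Step 2: Total magnetization M = 5 - 3 = 2
Step 3: m = M/N = 2/8 = 0.25

0.25


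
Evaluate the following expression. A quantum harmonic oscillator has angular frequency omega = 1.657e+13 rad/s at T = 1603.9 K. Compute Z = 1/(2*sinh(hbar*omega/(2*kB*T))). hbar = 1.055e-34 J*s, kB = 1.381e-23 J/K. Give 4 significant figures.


Step 1: Compute x = hbar*omega/(kB*T) = 1.055e-34*1.657e+13/(1.381e-23*1603.9) = 0.07892
Step 2: x/2 = 0.03946
Step 3: sinh(x/2) = 0.03947
Step 4: Z = 1/(2*0.03947) = 12.67

12.67


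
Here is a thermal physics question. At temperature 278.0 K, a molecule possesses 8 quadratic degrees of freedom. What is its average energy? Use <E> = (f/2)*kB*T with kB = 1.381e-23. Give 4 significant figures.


Step 1: f/2 = 8/2 = 4
Step 2: kB*T = 1.381e-23 * 278.0 = 3.839e-21
Step 3: <E> = 4 * 3.839e-21 = 1.536e-20 J

1.536e-20


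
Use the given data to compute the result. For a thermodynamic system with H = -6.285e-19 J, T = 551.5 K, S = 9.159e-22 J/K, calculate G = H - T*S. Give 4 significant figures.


Step 1: T*S = 551.5 * 9.159e-22 = 5.051e-19 J
Step 2: G = H - T*S = -6.285e-19 - 5.051e-19
Step 3: G = -1.134e-18 J

-1.134e-18


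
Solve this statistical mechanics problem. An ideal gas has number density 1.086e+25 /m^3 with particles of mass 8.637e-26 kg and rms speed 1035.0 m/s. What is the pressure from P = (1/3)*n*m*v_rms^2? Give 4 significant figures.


Step 1: v_rms^2 = 1035.0^2 = 1.071e+06
Step 2: n*m = 1.086e+25*8.637e-26 = 0.938
Step 3: P = (1/3)*0.938*1.071e+06 = 3.349e+05 Pa

3.349e+05


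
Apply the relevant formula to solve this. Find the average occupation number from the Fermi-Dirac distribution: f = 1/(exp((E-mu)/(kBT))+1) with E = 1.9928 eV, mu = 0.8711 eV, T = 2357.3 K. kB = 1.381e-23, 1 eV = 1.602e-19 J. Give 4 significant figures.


Step 1: (E - mu) = 1.9928 - 0.8711 = 1.122 eV
Step 2: Convert: (E-mu)*eV = 1.797e-19 J
Step 3: x = (E-mu)*eV/(kB*T) = 5.52
Step 4: f = 1/(exp(5.52)+1) = 0.00399

0.00399


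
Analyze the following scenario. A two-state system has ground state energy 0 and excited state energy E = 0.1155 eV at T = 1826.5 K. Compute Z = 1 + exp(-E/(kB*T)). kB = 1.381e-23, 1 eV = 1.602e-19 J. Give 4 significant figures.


Step 1: Compute beta*E = E*eV/(kB*T) = 0.1155*1.602e-19/(1.381e-23*1826.5) = 0.7336
Step 2: exp(-beta*E) = exp(-0.7336) = 0.4802
Step 3: Z = 1 + 0.4802 = 1.48

1.48


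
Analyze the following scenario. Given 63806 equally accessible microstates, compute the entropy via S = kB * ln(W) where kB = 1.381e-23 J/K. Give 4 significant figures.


Step 1: ln(W) = ln(63806) = 11.06
Step 2: S = kB * ln(W) = 1.381e-23 * 11.06
Step 3: S = 1.528e-22 J/K

1.528e-22


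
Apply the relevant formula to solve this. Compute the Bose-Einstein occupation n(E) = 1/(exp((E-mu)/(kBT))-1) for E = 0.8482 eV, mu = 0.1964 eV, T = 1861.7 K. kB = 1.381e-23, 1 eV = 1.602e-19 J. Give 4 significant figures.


Step 1: (E - mu) = 0.6518 eV
Step 2: x = (E-mu)*eV/(kB*T) = 0.6518*1.602e-19/(1.381e-23*1861.7) = 4.061
Step 3: exp(x) = 58.05
Step 4: n = 1/(exp(x)-1) = 0.01753

0.01753


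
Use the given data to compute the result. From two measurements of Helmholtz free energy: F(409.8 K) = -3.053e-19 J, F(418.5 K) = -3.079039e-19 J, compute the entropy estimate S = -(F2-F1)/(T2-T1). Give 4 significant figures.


Step 1: dF = F2 - F1 = -3.079039e-19 - (-3.053e-19) = -2.6039e-21 J
Step 2: dT = T2 - T1 = 418.5 - 409.8 = 8.7 K
Step 3: S = -dF/dT = -(-2.6039e-21)/8.7 = 2.993e-22 J/K

2.993e-22


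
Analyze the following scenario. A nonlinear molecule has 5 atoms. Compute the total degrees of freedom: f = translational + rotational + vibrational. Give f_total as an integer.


Step 1: Translational DOF = 3
Step 2: Rotational DOF (nonlinear) = 3
Step 3: Vibrational DOF = 3*5 - 6 = 9
Step 4: Total = 3 + 3 + 9 = 15

15


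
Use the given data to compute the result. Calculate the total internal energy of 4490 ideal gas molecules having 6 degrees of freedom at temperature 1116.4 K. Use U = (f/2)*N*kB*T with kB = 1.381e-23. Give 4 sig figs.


Step 1: f/2 = 6/2 = 3.0
Step 2: N*kB*T = 4490*1.381e-23*1116.4 = 6.922e-17
Step 3: U = 3.0 * 6.922e-17 = 2.077e-16 J

2.077e-16


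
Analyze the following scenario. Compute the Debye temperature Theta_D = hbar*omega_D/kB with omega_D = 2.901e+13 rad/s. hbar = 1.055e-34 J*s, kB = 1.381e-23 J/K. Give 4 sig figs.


Step 1: hbar*omega_D = 1.055e-34 * 2.901e+13 = 3.061e-21 J
Step 2: Theta_D = 3.061e-21 / 1.381e-23
Step 3: Theta_D = 221.6 K

221.6


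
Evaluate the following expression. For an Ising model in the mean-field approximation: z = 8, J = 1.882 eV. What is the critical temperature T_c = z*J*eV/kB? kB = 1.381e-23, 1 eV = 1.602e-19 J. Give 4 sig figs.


Step 1: z*J = 8*1.882 = 15.06 eV
Step 2: Convert to Joules: 15.06*1.602e-19 = 2.412e-18 J
Step 3: T_c = 2.412e-18 / 1.381e-23 = 1.747e+05 K

1.747e+05


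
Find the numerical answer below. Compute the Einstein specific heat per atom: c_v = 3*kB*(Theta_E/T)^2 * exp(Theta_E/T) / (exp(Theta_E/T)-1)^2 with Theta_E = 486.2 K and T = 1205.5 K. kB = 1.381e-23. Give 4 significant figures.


Step 1: x = Theta_E/T = 486.2/1205.5 = 0.4033
Step 2: x^2 = 0.1627
Step 3: exp(x) = 1.497
Step 4: c_v = 3*1.381e-23*0.1627*1.497/(1.497-1)^2 = 4.087e-23

4.087e-23


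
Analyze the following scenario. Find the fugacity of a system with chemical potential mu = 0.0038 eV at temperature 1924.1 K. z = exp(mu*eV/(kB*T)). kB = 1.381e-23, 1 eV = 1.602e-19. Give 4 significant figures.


Step 1: Convert mu to Joules: 0.0038*1.602e-19 = 6.088e-22 J
Step 2: kB*T = 1.381e-23*1924.1 = 2.657e-20 J
Step 3: mu/(kB*T) = 0.02291
Step 4: z = exp(0.02291) = 1.023

1.023


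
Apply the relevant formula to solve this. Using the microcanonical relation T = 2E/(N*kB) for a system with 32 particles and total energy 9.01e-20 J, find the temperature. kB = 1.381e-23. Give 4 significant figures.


Step 1: Numerator = 2*E = 2*9.01e-20 = 1.802e-19 J
Step 2: Denominator = N*kB = 32*1.381e-23 = 4.419e-22
Step 3: T = 1.802e-19 / 4.419e-22 = 407.8 K

407.8


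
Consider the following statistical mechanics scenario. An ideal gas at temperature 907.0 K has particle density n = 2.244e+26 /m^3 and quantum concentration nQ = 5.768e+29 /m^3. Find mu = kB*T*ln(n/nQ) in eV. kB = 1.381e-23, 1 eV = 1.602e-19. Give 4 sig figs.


Step 1: n/nQ = 2.244e+26/5.768e+29 = 0.000389
Step 2: ln(n/nQ) = -7.852
Step 3: mu = kB*T*ln(n/nQ) = 1.253e-20*-7.852 = -9.835e-20 J
Step 4: Convert to eV: -9.835e-20/1.602e-19 = -0.6139 eV

-0.6139


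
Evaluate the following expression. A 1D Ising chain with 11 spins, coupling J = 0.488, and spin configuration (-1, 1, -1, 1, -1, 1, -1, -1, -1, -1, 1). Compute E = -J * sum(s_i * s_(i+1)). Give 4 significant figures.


Step 1: Nearest-neighbor products: -1, -1, -1, -1, -1, -1, 1, 1, 1, -1
Step 2: Sum of products = -4
Step 3: E = -0.488 * -4 = 1.952

1.952


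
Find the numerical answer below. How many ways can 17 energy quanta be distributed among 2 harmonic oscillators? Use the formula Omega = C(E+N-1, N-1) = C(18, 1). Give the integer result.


Step 1: Use binomial coefficient C(18, 1)
Step 2: Numerator = 18! / 17!
Step 3: Denominator = 1!
Step 4: Omega = 18

18


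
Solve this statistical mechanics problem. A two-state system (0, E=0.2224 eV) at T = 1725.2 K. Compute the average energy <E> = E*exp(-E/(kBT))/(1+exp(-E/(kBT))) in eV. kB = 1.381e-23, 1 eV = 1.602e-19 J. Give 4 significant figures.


Step 1: beta*E = 0.2224*1.602e-19/(1.381e-23*1725.2) = 1.495
Step 2: exp(-beta*E) = 0.2242
Step 3: <E> = 0.2224*0.2242/(1+0.2242) = 0.04072 eV

0.04072


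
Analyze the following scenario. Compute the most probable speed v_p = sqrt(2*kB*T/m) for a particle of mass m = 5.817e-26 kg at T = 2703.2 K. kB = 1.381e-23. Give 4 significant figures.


Step 1: Numerator = 2*kB*T = 2*1.381e-23*2703.2 = 7.466e-20
Step 2: Ratio = 7.466e-20 / 5.817e-26 = 1.284e+06
Step 3: v_p = sqrt(1.284e+06) = 1133 m/s

1133


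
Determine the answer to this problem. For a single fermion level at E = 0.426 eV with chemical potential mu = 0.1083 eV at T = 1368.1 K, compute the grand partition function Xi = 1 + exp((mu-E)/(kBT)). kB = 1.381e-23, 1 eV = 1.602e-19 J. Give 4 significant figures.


Step 1: (mu - E) = 0.1083 - 0.426 = -0.3177 eV
Step 2: x = (mu-E)*eV/(kB*T) = -0.3177*1.602e-19/(1.381e-23*1368.1) = -2.694
Step 3: exp(x) = 0.06762
Step 4: Xi = 1 + 0.06762 = 1.068

1.068


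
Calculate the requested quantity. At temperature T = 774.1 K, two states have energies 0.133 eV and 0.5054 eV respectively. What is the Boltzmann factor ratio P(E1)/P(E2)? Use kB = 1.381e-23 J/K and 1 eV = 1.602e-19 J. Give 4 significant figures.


Step 1: Compute energy difference dE = E1 - E2 = 0.133 - 0.5054 = -0.3724 eV
Step 2: Convert to Joules: dE_J = -0.3724 * 1.602e-19 = -5.966e-20 J
Step 3: Compute exponent = -dE_J / (kB * T) = -(-5.966e-20) / (1.381e-23 * 774.1) = 5.581
Step 4: P(E1)/P(E2) = exp(5.581) = 265.2

265.2


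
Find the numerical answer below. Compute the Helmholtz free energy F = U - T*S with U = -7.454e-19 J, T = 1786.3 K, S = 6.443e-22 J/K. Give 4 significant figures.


Step 1: T*S = 1786.3 * 6.443e-22 = 1.151e-18 J
Step 2: F = U - T*S = -7.454e-19 - 1.151e-18
Step 3: F = -1.896e-18 J

-1.896e-18


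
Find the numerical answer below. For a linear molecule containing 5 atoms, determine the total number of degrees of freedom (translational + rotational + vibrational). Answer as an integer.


Step 1: Translational DOF = 3
Step 2: Rotational DOF (linear) = 2
Step 3: Vibrational DOF = 3*5 - 5 = 10
Step 4: Total = 3 + 2 + 10 = 15

15


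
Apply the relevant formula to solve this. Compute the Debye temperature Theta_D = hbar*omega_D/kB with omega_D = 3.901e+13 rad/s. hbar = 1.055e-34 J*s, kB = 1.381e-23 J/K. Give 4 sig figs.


Step 1: hbar*omega_D = 1.055e-34 * 3.901e+13 = 4.116e-21 J
Step 2: Theta_D = 4.116e-21 / 1.381e-23
Step 3: Theta_D = 298 K

298


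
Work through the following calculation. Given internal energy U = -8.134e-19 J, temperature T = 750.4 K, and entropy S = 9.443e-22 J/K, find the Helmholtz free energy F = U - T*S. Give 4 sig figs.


Step 1: T*S = 750.4 * 9.443e-22 = 7.086e-19 J
Step 2: F = U - T*S = -8.134e-19 - 7.086e-19
Step 3: F = -1.522e-18 J

-1.522e-18


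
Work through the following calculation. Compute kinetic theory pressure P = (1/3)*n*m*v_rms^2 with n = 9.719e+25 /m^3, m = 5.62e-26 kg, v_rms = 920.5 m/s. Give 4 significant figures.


Step 1: v_rms^2 = 920.5^2 = 8.473e+05
Step 2: n*m = 9.719e+25*5.62e-26 = 5.462
Step 3: P = (1/3)*5.462*8.473e+05 = 1.543e+06 Pa

1.543e+06


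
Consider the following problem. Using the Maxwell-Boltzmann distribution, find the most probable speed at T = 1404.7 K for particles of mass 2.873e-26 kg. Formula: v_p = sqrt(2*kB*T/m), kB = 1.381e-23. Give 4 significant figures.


Step 1: Numerator = 2*kB*T = 2*1.381e-23*1404.7 = 3.88e-20
Step 2: Ratio = 3.88e-20 / 2.873e-26 = 1.35e+06
Step 3: v_p = sqrt(1.35e+06) = 1162 m/s

1162


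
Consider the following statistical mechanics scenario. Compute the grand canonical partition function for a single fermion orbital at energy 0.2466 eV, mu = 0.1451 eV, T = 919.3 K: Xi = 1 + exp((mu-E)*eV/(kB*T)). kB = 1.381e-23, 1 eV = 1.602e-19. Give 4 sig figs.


Step 1: (mu - E) = 0.1451 - 0.2466 = -0.1015 eV
Step 2: x = (mu-E)*eV/(kB*T) = -0.1015*1.602e-19/(1.381e-23*919.3) = -1.281
Step 3: exp(x) = 0.2778
Step 4: Xi = 1 + 0.2778 = 1.278

1.278


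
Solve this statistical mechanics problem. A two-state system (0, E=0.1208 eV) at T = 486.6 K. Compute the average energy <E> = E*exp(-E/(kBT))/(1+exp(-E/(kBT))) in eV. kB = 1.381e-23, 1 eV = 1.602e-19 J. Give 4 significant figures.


Step 1: beta*E = 0.1208*1.602e-19/(1.381e-23*486.6) = 2.88
Step 2: exp(-beta*E) = 0.05615
Step 3: <E> = 0.1208*0.05615/(1+0.05615) = 0.006422 eV

0.006422


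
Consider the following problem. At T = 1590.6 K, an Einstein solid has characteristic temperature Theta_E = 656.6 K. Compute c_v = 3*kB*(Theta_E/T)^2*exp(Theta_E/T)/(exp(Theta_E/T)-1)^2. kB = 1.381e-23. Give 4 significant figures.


Step 1: x = Theta_E/T = 656.6/1590.6 = 0.4128
Step 2: x^2 = 0.1704
Step 3: exp(x) = 1.511
Step 4: c_v = 3*1.381e-23*0.1704*1.511/(1.511-1)^2 = 4.085e-23

4.085e-23


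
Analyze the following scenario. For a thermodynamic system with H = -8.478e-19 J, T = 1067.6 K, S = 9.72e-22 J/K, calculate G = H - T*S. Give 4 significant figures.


Step 1: T*S = 1067.6 * 9.72e-22 = 1.038e-18 J
Step 2: G = H - T*S = -8.478e-19 - 1.038e-18
Step 3: G = -1.886e-18 J

-1.886e-18


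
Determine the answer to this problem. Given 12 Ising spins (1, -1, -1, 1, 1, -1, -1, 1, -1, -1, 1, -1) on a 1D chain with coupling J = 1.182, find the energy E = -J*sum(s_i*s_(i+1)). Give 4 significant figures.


Step 1: Nearest-neighbor products: -1, 1, -1, 1, -1, 1, -1, -1, 1, -1, -1
Step 2: Sum of products = -3
Step 3: E = -1.182 * -3 = 3.546

3.546


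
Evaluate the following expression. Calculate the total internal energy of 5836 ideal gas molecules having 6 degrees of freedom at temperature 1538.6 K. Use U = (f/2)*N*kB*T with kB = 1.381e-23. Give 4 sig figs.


Step 1: f/2 = 6/2 = 3.0
Step 2: N*kB*T = 5836*1.381e-23*1538.6 = 1.24e-16
Step 3: U = 3.0 * 1.24e-16 = 3.72e-16 J

3.72e-16


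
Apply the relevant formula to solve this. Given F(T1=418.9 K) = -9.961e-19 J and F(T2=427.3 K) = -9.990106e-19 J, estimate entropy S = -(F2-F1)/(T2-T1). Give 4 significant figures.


Step 1: dF = F2 - F1 = -9.990106e-19 - (-9.961e-19) = -2.9106e-21 J
Step 2: dT = T2 - T1 = 427.3 - 418.9 = 8.4 K
Step 3: S = -dF/dT = -(-2.9106e-21)/8.4 = 3.465e-22 J/K

3.465e-22


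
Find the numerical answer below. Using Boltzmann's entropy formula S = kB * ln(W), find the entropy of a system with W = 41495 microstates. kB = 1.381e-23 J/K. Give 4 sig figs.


Step 1: ln(W) = ln(41495) = 10.63
Step 2: S = kB * ln(W) = 1.381e-23 * 10.63
Step 3: S = 1.468e-22 J/K

1.468e-22


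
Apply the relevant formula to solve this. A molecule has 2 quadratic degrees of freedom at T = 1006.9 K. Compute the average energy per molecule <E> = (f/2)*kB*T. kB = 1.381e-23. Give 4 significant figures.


Step 1: f/2 = 2/2 = 1
Step 2: kB*T = 1.381e-23 * 1006.9 = 1.391e-20
Step 3: <E> = 1 * 1.391e-20 = 1.391e-20 J

1.391e-20


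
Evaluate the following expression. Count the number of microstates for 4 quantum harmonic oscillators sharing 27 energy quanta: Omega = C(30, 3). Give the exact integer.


Step 1: Use binomial coefficient C(30, 3)
Step 2: Numerator = 30! / 27!
Step 3: Denominator = 3!
Step 4: Omega = 4060

4060


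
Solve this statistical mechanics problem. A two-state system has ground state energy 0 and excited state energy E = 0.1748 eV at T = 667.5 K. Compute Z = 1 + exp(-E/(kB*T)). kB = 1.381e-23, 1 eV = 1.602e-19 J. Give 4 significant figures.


Step 1: Compute beta*E = E*eV/(kB*T) = 0.1748*1.602e-19/(1.381e-23*667.5) = 3.038
Step 2: exp(-beta*E) = exp(-3.038) = 0.04794
Step 3: Z = 1 + 0.04794 = 1.048

1.048


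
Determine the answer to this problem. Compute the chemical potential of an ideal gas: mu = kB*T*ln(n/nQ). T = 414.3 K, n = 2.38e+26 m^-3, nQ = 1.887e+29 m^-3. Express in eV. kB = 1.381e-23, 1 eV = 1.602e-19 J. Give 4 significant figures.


Step 1: n/nQ = 2.38e+26/1.887e+29 = 0.001261
Step 2: ln(n/nQ) = -6.676
Step 3: mu = kB*T*ln(n/nQ) = 5.721e-21*-6.676 = -3.819e-20 J
Step 4: Convert to eV: -3.819e-20/1.602e-19 = -0.2384 eV

-0.2384


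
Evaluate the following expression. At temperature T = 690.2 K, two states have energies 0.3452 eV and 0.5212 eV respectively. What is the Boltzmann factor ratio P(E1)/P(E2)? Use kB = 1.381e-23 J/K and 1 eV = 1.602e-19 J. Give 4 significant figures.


Step 1: Compute energy difference dE = E1 - E2 = 0.3452 - 0.5212 = -0.176 eV
Step 2: Convert to Joules: dE_J = -0.176 * 1.602e-19 = -2.82e-20 J
Step 3: Compute exponent = -dE_J / (kB * T) = -(-2.82e-20) / (1.381e-23 * 690.2) = 2.958
Step 4: P(E1)/P(E2) = exp(2.958) = 19.26

19.26


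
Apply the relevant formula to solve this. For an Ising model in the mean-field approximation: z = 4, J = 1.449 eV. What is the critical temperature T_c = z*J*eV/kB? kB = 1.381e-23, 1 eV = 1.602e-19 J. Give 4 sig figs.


Step 1: z*J = 4*1.449 = 5.796 eV
Step 2: Convert to Joules: 5.796*1.602e-19 = 9.285e-19 J
Step 3: T_c = 9.285e-19 / 1.381e-23 = 6.724e+04 K

6.724e+04


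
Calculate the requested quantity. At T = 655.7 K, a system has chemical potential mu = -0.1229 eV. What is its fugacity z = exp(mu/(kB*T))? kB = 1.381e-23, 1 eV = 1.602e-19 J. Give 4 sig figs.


Step 1: Convert mu to Joules: -0.1229*1.602e-19 = -1.969e-20 J
Step 2: kB*T = 1.381e-23*655.7 = 9.055e-21 J
Step 3: mu/(kB*T) = -2.174
Step 4: z = exp(-2.174) = 0.1137

0.1137


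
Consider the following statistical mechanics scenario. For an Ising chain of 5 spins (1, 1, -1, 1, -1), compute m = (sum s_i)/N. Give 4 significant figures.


Step 1: Count up spins (+1): 3, down spins (-1): 2
Step 2: Total magnetization M = 3 - 2 = 1
Step 3: m = M/N = 1/5 = 0.2

0.2


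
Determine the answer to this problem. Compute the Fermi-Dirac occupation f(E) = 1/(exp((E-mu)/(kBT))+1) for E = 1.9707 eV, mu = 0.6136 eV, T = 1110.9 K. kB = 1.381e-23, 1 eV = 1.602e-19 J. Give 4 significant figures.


Step 1: (E - mu) = 1.9707 - 0.6136 = 1.357 eV
Step 2: Convert: (E-mu)*eV = 2.174e-19 J
Step 3: x = (E-mu)*eV/(kB*T) = 14.17
Step 4: f = 1/(exp(14.17)+1) = 7.007e-07

7.007e-07


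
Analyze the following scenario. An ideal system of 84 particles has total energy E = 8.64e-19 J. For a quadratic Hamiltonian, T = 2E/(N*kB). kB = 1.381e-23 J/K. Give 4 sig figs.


Step 1: Numerator = 2*E = 2*8.64e-19 = 1.728e-18 J
Step 2: Denominator = N*kB = 84*1.381e-23 = 1.16e-21
Step 3: T = 1.728e-18 / 1.16e-21 = 1490 K

1490


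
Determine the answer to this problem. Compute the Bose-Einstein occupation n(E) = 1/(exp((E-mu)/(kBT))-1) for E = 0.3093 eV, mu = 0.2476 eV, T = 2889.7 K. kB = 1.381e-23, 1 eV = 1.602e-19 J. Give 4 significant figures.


Step 1: (E - mu) = 0.0617 eV
Step 2: x = (E-mu)*eV/(kB*T) = 0.0617*1.602e-19/(1.381e-23*2889.7) = 0.2477
Step 3: exp(x) = 1.281
Step 4: n = 1/(exp(x)-1) = 3.558

3.558


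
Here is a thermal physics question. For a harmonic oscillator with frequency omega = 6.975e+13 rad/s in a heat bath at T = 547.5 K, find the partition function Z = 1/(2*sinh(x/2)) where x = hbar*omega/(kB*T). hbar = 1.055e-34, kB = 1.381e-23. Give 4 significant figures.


Step 1: Compute x = hbar*omega/(kB*T) = 1.055e-34*6.975e+13/(1.381e-23*547.5) = 0.9732
Step 2: x/2 = 0.4866
Step 3: sinh(x/2) = 0.5061
Step 4: Z = 1/(2*0.5061) = 0.988

0.988


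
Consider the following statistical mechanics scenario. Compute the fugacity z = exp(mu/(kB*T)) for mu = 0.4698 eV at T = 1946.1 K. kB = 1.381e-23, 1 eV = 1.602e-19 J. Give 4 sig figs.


Step 1: Convert mu to Joules: 0.4698*1.602e-19 = 7.526e-20 J
Step 2: kB*T = 1.381e-23*1946.1 = 2.688e-20 J
Step 3: mu/(kB*T) = 2.8
Step 4: z = exp(2.8) = 16.45

16.45


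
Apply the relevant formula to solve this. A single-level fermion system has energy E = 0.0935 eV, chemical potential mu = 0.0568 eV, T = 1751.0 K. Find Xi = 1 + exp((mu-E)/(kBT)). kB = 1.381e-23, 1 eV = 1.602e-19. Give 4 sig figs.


Step 1: (mu - E) = 0.0568 - 0.0935 = -0.0367 eV
Step 2: x = (mu-E)*eV/(kB*T) = -0.0367*1.602e-19/(1.381e-23*1751.0) = -0.2431
Step 3: exp(x) = 0.7842
Step 4: Xi = 1 + 0.7842 = 1.784

1.784


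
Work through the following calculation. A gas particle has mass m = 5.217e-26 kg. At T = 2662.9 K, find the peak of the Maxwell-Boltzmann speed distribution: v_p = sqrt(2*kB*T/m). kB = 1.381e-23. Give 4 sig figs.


Step 1: Numerator = 2*kB*T = 2*1.381e-23*2662.9 = 7.355e-20
Step 2: Ratio = 7.355e-20 / 5.217e-26 = 1.41e+06
Step 3: v_p = sqrt(1.41e+06) = 1187 m/s

1187


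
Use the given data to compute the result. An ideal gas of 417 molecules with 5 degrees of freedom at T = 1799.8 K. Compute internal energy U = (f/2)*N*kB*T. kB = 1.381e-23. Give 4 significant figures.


Step 1: f/2 = 5/2 = 2.5
Step 2: N*kB*T = 417*1.381e-23*1799.8 = 1.036e-17
Step 3: U = 2.5 * 1.036e-17 = 2.591e-17 J

2.591e-17


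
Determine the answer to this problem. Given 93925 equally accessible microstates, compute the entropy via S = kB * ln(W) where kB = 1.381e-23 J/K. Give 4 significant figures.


Step 1: ln(W) = ln(93925) = 11.45
Step 2: S = kB * ln(W) = 1.381e-23 * 11.45
Step 3: S = 1.581e-22 J/K

1.581e-22


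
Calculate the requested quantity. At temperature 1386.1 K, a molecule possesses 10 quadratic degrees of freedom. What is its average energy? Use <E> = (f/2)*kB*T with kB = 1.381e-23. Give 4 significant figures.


Step 1: f/2 = 10/2 = 5
Step 2: kB*T = 1.381e-23 * 1386.1 = 1.914e-20
Step 3: <E> = 5 * 1.914e-20 = 9.571e-20 J

9.571e-20


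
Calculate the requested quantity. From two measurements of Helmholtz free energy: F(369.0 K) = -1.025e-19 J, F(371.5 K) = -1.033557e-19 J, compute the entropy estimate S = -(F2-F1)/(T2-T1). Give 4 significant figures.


Step 1: dF = F2 - F1 = -1.033557e-19 - (-1.025e-19) = -8.557e-22 J
Step 2: dT = T2 - T1 = 371.5 - 369.0 = 2.5 K
Step 3: S = -dF/dT = -(-8.557e-22)/2.5 = 3.423e-22 J/K

3.423e-22


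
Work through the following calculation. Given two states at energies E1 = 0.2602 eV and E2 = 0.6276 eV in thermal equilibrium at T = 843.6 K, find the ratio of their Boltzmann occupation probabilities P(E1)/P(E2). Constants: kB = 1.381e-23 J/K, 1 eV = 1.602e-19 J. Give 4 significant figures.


Step 1: Compute energy difference dE = E1 - E2 = 0.2602 - 0.6276 = -0.3674 eV
Step 2: Convert to Joules: dE_J = -0.3674 * 1.602e-19 = -5.886e-20 J
Step 3: Compute exponent = -dE_J / (kB * T) = -(-5.886e-20) / (1.381e-23 * 843.6) = 5.052
Step 4: P(E1)/P(E2) = exp(5.052) = 156.3

156.3


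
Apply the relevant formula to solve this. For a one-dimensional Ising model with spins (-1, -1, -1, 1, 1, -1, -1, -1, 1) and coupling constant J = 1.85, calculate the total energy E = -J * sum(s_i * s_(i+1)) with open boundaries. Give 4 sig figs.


Step 1: Nearest-neighbor products: 1, 1, -1, 1, -1, 1, 1, -1
Step 2: Sum of products = 2
Step 3: E = -1.85 * 2 = -3.7

-3.7


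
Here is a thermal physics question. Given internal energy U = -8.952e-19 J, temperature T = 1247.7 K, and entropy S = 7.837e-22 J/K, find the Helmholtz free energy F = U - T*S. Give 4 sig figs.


Step 1: T*S = 1247.7 * 7.837e-22 = 9.778e-19 J
Step 2: F = U - T*S = -8.952e-19 - 9.778e-19
Step 3: F = -1.873e-18 J

-1.873e-18


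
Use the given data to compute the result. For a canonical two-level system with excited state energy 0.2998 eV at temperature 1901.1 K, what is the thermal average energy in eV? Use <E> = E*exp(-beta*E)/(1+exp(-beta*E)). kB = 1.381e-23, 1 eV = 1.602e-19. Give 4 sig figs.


Step 1: beta*E = 0.2998*1.602e-19/(1.381e-23*1901.1) = 1.829
Step 2: exp(-beta*E) = 0.1605
Step 3: <E> = 0.2998*0.1605/(1+0.1605) = 0.04147 eV

0.04147


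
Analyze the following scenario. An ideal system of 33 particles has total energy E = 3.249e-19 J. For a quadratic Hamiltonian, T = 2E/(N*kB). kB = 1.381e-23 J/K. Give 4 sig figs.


Step 1: Numerator = 2*E = 2*3.249e-19 = 6.498e-19 J
Step 2: Denominator = N*kB = 33*1.381e-23 = 4.557e-22
Step 3: T = 6.498e-19 / 4.557e-22 = 1426 K

1426


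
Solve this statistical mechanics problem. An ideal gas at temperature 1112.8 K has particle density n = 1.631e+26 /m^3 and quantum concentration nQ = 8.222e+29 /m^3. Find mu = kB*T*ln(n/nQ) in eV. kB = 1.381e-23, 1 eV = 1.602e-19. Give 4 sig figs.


Step 1: n/nQ = 1.631e+26/8.222e+29 = 0.0001984
Step 2: ln(n/nQ) = -8.525
Step 3: mu = kB*T*ln(n/nQ) = 1.537e-20*-8.525 = -1.31e-19 J
Step 4: Convert to eV: -1.31e-19/1.602e-19 = -0.8178 eV

-0.8178


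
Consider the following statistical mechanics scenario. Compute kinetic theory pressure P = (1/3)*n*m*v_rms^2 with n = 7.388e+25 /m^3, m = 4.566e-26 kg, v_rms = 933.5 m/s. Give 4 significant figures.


Step 1: v_rms^2 = 933.5^2 = 8.714e+05
Step 2: n*m = 7.388e+25*4.566e-26 = 3.373
Step 3: P = (1/3)*3.373*8.714e+05 = 9.799e+05 Pa

9.799e+05


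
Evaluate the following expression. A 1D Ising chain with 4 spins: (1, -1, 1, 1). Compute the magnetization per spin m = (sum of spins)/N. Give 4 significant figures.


Step 1: Count up spins (+1): 3, down spins (-1): 1
Step 2: Total magnetization M = 3 - 1 = 2
Step 3: m = M/N = 2/4 = 0.5

0.5


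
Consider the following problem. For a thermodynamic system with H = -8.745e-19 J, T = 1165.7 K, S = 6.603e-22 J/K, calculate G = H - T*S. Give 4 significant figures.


Step 1: T*S = 1165.7 * 6.603e-22 = 7.697e-19 J
Step 2: G = H - T*S = -8.745e-19 - 7.697e-19
Step 3: G = -1.644e-18 J

-1.644e-18


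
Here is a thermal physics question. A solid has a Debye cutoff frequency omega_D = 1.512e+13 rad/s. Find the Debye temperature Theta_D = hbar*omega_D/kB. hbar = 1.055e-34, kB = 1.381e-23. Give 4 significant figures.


Step 1: hbar*omega_D = 1.055e-34 * 1.512e+13 = 1.595e-21 J
Step 2: Theta_D = 1.595e-21 / 1.381e-23
Step 3: Theta_D = 115.5 K

115.5


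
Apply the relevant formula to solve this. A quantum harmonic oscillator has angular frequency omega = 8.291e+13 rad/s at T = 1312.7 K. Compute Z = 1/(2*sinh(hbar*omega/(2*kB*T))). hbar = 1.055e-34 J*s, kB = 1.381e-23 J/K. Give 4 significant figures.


Step 1: Compute x = hbar*omega/(kB*T) = 1.055e-34*8.291e+13/(1.381e-23*1312.7) = 0.4825
Step 2: x/2 = 0.2413
Step 3: sinh(x/2) = 0.2436
Step 4: Z = 1/(2*0.2436) = 2.053

2.053


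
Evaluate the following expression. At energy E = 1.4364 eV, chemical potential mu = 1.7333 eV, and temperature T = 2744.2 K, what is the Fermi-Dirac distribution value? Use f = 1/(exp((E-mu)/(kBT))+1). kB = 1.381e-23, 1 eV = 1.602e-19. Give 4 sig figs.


Step 1: (E - mu) = 1.4364 - 1.7333 = -0.2969 eV
Step 2: Convert: (E-mu)*eV = -4.756e-20 J
Step 3: x = (E-mu)*eV/(kB*T) = -1.255
Step 4: f = 1/(exp(-1.255)+1) = 0.7782

0.7782


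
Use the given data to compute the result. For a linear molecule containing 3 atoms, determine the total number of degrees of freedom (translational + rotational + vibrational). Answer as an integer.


Step 1: Translational DOF = 3
Step 2: Rotational DOF (linear) = 2
Step 3: Vibrational DOF = 3*3 - 5 = 4
Step 4: Total = 3 + 2 + 4 = 9

9


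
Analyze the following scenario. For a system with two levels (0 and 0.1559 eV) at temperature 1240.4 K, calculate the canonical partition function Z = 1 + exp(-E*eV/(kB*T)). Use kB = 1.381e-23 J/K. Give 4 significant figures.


Step 1: Compute beta*E = E*eV/(kB*T) = 0.1559*1.602e-19/(1.381e-23*1240.4) = 1.458
Step 2: exp(-beta*E) = exp(-1.458) = 0.2327
Step 3: Z = 1 + 0.2327 = 1.233

1.233


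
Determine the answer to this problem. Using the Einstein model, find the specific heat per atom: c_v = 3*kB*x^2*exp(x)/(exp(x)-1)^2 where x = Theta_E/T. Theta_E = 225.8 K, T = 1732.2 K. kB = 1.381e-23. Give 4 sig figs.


Step 1: x = Theta_E/T = 225.8/1732.2 = 0.1304
Step 2: x^2 = 0.01699
Step 3: exp(x) = 1.139
Step 4: c_v = 3*1.381e-23*0.01699*1.139/(1.139-1)^2 = 4.137e-23

4.137e-23


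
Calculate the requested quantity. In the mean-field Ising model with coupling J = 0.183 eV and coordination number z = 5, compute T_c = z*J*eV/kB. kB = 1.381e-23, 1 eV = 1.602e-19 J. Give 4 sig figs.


Step 1: z*J = 5*0.183 = 0.915 eV
Step 2: Convert to Joules: 0.915*1.602e-19 = 1.466e-19 J
Step 3: T_c = 1.466e-19 / 1.381e-23 = 1.061e+04 K

1.061e+04


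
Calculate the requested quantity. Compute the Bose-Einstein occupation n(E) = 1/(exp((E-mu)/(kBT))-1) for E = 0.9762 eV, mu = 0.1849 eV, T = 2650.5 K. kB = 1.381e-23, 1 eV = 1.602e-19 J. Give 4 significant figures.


Step 1: (E - mu) = 0.7913 eV
Step 2: x = (E-mu)*eV/(kB*T) = 0.7913*1.602e-19/(1.381e-23*2650.5) = 3.463
Step 3: exp(x) = 31.92
Step 4: n = 1/(exp(x)-1) = 0.03234

0.03234


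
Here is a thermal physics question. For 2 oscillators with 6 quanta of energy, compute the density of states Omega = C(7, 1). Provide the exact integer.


Step 1: Use binomial coefficient C(7, 1)
Step 2: Numerator = 7! / 6!
Step 3: Denominator = 1!
Step 4: Omega = 7

7


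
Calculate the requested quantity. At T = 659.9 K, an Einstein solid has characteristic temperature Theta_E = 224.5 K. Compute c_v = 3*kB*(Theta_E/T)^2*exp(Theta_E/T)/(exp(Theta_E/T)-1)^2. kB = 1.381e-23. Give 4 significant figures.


Step 1: x = Theta_E/T = 224.5/659.9 = 0.3402
Step 2: x^2 = 0.1157
Step 3: exp(x) = 1.405
Step 4: c_v = 3*1.381e-23*0.1157*1.405/(1.405-1)^2 = 4.103e-23

4.103e-23


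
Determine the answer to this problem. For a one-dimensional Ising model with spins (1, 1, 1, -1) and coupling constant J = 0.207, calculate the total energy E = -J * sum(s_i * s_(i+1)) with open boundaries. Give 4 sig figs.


Step 1: Nearest-neighbor products: 1, 1, -1
Step 2: Sum of products = 1
Step 3: E = -0.207 * 1 = -0.207

-0.207


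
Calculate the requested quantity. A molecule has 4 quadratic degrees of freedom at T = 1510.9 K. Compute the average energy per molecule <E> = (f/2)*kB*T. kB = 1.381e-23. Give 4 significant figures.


Step 1: f/2 = 4/2 = 2
Step 2: kB*T = 1.381e-23 * 1510.9 = 2.087e-20
Step 3: <E> = 2 * 2.087e-20 = 4.173e-20 J

4.173e-20


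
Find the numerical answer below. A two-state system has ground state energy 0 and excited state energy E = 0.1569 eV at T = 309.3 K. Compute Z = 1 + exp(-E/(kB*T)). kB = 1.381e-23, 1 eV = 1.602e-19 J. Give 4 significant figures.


Step 1: Compute beta*E = E*eV/(kB*T) = 0.1569*1.602e-19/(1.381e-23*309.3) = 5.885
Step 2: exp(-beta*E) = exp(-5.885) = 0.002782
Step 3: Z = 1 + 0.002782 = 1.003

1.003


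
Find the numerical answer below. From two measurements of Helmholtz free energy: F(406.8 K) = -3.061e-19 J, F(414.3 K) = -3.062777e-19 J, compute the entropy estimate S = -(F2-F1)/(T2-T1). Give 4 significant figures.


Step 1: dF = F2 - F1 = -3.062777e-19 - (-3.061e-19) = -1.777e-22 J
Step 2: dT = T2 - T1 = 414.3 - 406.8 = 7.5 K
Step 3: S = -dF/dT = -(-1.777e-22)/7.5 = 2.369e-23 J/K

2.369e-23


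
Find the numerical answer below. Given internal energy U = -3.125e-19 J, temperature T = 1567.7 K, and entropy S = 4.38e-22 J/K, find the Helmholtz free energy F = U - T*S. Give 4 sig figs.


Step 1: T*S = 1567.7 * 4.38e-22 = 6.867e-19 J
Step 2: F = U - T*S = -3.125e-19 - 6.867e-19
Step 3: F = -9.992e-19 J

-9.992e-19


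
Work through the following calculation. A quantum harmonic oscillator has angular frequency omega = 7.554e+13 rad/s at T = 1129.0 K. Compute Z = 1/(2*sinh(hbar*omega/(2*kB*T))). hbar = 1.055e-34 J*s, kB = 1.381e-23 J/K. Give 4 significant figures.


Step 1: Compute x = hbar*omega/(kB*T) = 1.055e-34*7.554e+13/(1.381e-23*1129.0) = 0.5111
Step 2: x/2 = 0.2556
Step 3: sinh(x/2) = 0.2584
Step 4: Z = 1/(2*0.2584) = 1.935

1.935


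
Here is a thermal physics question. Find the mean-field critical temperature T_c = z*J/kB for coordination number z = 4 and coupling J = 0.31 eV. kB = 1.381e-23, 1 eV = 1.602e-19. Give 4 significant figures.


Step 1: z*J = 4*0.31 = 1.24 eV
Step 2: Convert to Joules: 1.24*1.602e-19 = 1.986e-19 J
Step 3: T_c = 1.986e-19 / 1.381e-23 = 1.438e+04 K

1.438e+04


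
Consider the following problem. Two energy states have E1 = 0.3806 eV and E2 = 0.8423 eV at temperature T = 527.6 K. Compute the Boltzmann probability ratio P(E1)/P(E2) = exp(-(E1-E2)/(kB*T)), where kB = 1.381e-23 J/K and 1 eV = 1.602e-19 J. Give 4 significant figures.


Step 1: Compute energy difference dE = E1 - E2 = 0.3806 - 0.8423 = -0.4617 eV
Step 2: Convert to Joules: dE_J = -0.4617 * 1.602e-19 = -7.396e-20 J
Step 3: Compute exponent = -dE_J / (kB * T) = -(-7.396e-20) / (1.381e-23 * 527.6) = 10.15
Step 4: P(E1)/P(E2) = exp(10.15) = 2.563e+04

2.563e+04


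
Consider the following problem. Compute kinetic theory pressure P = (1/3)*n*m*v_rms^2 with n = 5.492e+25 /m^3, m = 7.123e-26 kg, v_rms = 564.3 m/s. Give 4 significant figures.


Step 1: v_rms^2 = 564.3^2 = 3.184e+05
Step 2: n*m = 5.492e+25*7.123e-26 = 3.912
Step 3: P = (1/3)*3.912*3.184e+05 = 4.152e+05 Pa

4.152e+05


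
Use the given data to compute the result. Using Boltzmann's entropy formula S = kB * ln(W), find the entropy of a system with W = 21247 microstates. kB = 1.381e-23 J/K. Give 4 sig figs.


Step 1: ln(W) = ln(21247) = 9.964
Step 2: S = kB * ln(W) = 1.381e-23 * 9.964
Step 3: S = 1.376e-22 J/K

1.376e-22


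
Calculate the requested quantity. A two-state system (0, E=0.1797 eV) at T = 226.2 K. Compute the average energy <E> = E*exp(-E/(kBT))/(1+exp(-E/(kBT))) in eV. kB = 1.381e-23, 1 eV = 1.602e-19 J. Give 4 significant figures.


Step 1: beta*E = 0.1797*1.602e-19/(1.381e-23*226.2) = 9.216
Step 2: exp(-beta*E) = 9.947e-05
Step 3: <E> = 0.1797*9.947e-05/(1+9.947e-05) = 1.787e-05 eV

1.787e-05


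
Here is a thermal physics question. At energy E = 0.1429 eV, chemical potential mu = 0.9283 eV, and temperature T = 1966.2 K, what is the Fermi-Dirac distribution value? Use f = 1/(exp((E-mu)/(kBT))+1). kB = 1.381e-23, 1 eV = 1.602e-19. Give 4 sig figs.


Step 1: (E - mu) = 0.1429 - 0.9283 = -0.7854 eV
Step 2: Convert: (E-mu)*eV = -1.258e-19 J
Step 3: x = (E-mu)*eV/(kB*T) = -4.634
Step 4: f = 1/(exp(-4.634)+1) = 0.9904

0.9904


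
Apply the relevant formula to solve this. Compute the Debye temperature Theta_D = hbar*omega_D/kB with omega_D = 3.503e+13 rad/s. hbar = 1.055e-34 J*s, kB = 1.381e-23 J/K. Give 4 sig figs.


Step 1: hbar*omega_D = 1.055e-34 * 3.503e+13 = 3.696e-21 J
Step 2: Theta_D = 3.696e-21 / 1.381e-23
Step 3: Theta_D = 267.6 K

267.6


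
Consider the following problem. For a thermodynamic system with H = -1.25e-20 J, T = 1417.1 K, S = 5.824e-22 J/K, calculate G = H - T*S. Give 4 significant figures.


Step 1: T*S = 1417.1 * 5.824e-22 = 8.253e-19 J
Step 2: G = H - T*S = -1.25e-20 - 8.253e-19
Step 3: G = -8.378e-19 J

-8.378e-19


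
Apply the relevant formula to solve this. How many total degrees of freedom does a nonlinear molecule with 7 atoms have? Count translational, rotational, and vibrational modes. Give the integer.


Step 1: Translational DOF = 3
Step 2: Rotational DOF (nonlinear) = 3
Step 3: Vibrational DOF = 3*7 - 6 = 15
Step 4: Total = 3 + 3 + 15 = 21

21


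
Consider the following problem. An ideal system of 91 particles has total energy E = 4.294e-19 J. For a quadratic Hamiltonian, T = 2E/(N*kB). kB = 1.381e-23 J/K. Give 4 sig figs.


Step 1: Numerator = 2*E = 2*4.294e-19 = 8.588e-19 J
Step 2: Denominator = N*kB = 91*1.381e-23 = 1.257e-21
Step 3: T = 8.588e-19 / 1.257e-21 = 683.4 K

683.4


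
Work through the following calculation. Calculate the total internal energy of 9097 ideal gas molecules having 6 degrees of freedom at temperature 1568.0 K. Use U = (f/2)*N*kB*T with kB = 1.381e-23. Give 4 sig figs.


Step 1: f/2 = 6/2 = 3.0
Step 2: N*kB*T = 9097*1.381e-23*1568.0 = 1.97e-16
Step 3: U = 3.0 * 1.97e-16 = 5.91e-16 J

5.91e-16


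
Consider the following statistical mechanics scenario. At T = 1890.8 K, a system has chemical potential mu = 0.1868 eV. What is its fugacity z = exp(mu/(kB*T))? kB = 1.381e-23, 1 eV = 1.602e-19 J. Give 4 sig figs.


Step 1: Convert mu to Joules: 0.1868*1.602e-19 = 2.993e-20 J
Step 2: kB*T = 1.381e-23*1890.8 = 2.611e-20 J
Step 3: mu/(kB*T) = 1.146
Step 4: z = exp(1.146) = 3.146

3.146


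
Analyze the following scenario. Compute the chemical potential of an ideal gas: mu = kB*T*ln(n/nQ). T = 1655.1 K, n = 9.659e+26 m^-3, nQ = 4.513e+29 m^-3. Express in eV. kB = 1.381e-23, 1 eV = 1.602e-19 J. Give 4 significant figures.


Step 1: n/nQ = 9.659e+26/4.513e+29 = 0.00214
Step 2: ln(n/nQ) = -6.147
Step 3: mu = kB*T*ln(n/nQ) = 2.286e-20*-6.147 = -1.405e-19 J
Step 4: Convert to eV: -1.405e-19/1.602e-19 = -0.877 eV

-0.877


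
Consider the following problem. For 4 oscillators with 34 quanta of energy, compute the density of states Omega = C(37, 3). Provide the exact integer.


Step 1: Use binomial coefficient C(37, 3)
Step 2: Numerator = 37! / 34!
Step 3: Denominator = 3!
Step 4: Omega = 7770

7770


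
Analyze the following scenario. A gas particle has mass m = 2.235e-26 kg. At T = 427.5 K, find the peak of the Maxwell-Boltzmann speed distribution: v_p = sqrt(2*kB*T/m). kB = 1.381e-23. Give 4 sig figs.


Step 1: Numerator = 2*kB*T = 2*1.381e-23*427.5 = 1.181e-20
Step 2: Ratio = 1.181e-20 / 2.235e-26 = 5.283e+05
Step 3: v_p = sqrt(5.283e+05) = 726.8 m/s

726.8


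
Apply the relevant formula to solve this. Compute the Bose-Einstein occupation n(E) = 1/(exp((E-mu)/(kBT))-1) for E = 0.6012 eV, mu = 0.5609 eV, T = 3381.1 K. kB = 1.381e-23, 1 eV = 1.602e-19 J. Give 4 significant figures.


Step 1: (E - mu) = 0.0403 eV
Step 2: x = (E-mu)*eV/(kB*T) = 0.0403*1.602e-19/(1.381e-23*3381.1) = 0.1383
Step 3: exp(x) = 1.148
Step 4: n = 1/(exp(x)-1) = 6.744

6.744


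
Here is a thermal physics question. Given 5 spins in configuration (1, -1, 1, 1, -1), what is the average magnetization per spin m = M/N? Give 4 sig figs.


Step 1: Count up spins (+1): 3, down spins (-1): 2
Step 2: Total magnetization M = 3 - 2 = 1
Step 3: m = M/N = 1/5 = 0.2

0.2


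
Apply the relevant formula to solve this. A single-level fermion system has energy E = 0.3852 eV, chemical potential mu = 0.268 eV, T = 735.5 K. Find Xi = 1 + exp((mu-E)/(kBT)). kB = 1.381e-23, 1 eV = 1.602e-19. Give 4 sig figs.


Step 1: (mu - E) = 0.268 - 0.3852 = -0.1172 eV
Step 2: x = (mu-E)*eV/(kB*T) = -0.1172*1.602e-19/(1.381e-23*735.5) = -1.848
Step 3: exp(x) = 0.1575
Step 4: Xi = 1 + 0.1575 = 1.157

1.157


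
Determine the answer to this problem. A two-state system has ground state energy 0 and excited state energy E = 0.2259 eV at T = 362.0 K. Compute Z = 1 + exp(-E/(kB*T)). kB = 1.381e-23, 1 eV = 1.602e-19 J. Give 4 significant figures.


Step 1: Compute beta*E = E*eV/(kB*T) = 0.2259*1.602e-19/(1.381e-23*362.0) = 7.239
Step 2: exp(-beta*E) = exp(-7.239) = 0.0007181
Step 3: Z = 1 + 0.0007181 = 1.001

1.001


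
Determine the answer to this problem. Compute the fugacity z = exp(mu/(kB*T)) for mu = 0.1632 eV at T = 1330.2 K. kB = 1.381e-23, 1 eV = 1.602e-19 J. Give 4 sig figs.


Step 1: Convert mu to Joules: 0.1632*1.602e-19 = 2.614e-20 J
Step 2: kB*T = 1.381e-23*1330.2 = 1.837e-20 J
Step 3: mu/(kB*T) = 1.423
Step 4: z = exp(1.423) = 4.15

4.15


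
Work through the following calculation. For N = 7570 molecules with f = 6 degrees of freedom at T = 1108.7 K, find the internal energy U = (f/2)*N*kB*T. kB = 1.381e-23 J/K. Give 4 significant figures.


Step 1: f/2 = 6/2 = 3.0
Step 2: N*kB*T = 7570*1.381e-23*1108.7 = 1.159e-16
Step 3: U = 3.0 * 1.159e-16 = 3.477e-16 J

3.477e-16


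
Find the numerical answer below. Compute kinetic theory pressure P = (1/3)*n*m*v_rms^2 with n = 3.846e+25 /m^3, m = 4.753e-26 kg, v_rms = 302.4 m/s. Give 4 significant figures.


Step 1: v_rms^2 = 302.4^2 = 9.145e+04
Step 2: n*m = 3.846e+25*4.753e-26 = 1.828
Step 3: P = (1/3)*1.828*9.145e+04 = 5.572e+04 Pa

5.572e+04


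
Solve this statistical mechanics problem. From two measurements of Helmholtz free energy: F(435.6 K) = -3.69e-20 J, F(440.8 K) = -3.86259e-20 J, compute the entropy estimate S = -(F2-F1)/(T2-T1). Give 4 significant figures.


Step 1: dF = F2 - F1 = -3.86259e-20 - (-3.69e-20) = -1.7259e-21 J
Step 2: dT = T2 - T1 = 440.8 - 435.6 = 5.2 K
Step 3: S = -dF/dT = -(-1.7259e-21)/5.2 = 3.319e-22 J/K

3.319e-22


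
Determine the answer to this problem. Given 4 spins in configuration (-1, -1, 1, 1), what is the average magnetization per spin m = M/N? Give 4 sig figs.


Step 1: Count up spins (+1): 2, down spins (-1): 2
Step 2: Total magnetization M = 2 - 2 = 0
Step 3: m = M/N = 0/4 = 0

0


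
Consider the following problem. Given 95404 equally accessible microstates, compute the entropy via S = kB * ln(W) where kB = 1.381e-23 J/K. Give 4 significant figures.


Step 1: ln(W) = ln(95404) = 11.47
Step 2: S = kB * ln(W) = 1.381e-23 * 11.47
Step 3: S = 1.583e-22 J/K

1.583e-22
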